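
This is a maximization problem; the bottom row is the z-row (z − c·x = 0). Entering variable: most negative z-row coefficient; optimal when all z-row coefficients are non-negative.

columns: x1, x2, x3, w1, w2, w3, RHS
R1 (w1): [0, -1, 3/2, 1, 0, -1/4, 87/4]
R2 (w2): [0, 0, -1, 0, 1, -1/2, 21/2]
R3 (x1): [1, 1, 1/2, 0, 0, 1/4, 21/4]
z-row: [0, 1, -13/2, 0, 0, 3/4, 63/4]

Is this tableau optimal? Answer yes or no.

no

The z-row has a negative entry -13/2 in column x3, so it is not optimal.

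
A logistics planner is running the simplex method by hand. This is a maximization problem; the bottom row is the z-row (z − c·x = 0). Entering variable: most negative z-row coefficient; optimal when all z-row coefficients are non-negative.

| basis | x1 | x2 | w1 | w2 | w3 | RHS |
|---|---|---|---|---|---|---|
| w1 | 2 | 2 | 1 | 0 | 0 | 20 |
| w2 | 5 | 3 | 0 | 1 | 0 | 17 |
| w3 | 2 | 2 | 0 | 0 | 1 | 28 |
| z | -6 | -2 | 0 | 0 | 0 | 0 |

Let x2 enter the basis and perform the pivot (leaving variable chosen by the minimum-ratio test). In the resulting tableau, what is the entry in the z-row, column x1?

Ratio test on column x2 — row 1: 20/2 = 10; row 2: 17/3 = 17/3; row 3: 28/2 = 14. Minimum is 17/3 at row 2 (w2 leaves); pivot element 3.
Divide row 2 by 3; eliminate column x2 from the other rows.
z-row update in column x1: -6 − (-2)·(5/3) = -8/3.

-8/3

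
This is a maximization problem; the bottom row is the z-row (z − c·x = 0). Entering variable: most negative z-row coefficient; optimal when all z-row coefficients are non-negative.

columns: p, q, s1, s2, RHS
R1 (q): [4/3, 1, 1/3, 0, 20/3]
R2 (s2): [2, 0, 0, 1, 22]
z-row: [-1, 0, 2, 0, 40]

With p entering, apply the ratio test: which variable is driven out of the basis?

q

Column p entries and ratios — q: (20/3)/(4/3) = 5; s2: 22/2 = 11.
Smallest ratio is 5 in the row of q, so q leaves.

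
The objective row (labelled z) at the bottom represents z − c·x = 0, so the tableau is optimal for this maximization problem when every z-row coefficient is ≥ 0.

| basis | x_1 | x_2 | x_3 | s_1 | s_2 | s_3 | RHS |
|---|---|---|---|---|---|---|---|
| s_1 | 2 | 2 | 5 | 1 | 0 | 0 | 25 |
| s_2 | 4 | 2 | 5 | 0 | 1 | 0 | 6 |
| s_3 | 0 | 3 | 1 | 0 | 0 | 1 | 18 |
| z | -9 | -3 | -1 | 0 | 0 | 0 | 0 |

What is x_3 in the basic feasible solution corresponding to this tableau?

0

x_3 is not in the basis, so in the current basic feasible solution x_3 = 0.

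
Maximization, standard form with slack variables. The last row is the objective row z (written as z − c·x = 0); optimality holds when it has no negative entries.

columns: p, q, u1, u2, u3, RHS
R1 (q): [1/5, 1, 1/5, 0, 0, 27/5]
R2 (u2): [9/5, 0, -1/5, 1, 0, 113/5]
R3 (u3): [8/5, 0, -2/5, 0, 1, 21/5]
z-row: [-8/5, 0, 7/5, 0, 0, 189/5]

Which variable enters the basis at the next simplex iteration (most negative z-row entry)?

p

Negative z-row entries: p: -8/5.
The most negative is -8/5 in column p, so p enters.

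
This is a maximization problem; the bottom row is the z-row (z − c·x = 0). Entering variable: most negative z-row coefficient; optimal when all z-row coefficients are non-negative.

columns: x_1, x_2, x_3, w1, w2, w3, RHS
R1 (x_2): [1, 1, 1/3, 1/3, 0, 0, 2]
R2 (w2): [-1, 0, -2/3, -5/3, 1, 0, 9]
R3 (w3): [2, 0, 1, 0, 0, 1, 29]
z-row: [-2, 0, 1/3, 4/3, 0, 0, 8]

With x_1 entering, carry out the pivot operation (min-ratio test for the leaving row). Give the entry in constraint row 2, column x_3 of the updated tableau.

-1/3

Ratio test on column x_1 — row 1: 2/1 = 2; row 2: entry -1 ≤ 0; row 3: 29/2 = 29/2. Minimum is 2 at row 1 (x_2 leaves); pivot element 1.
Divide row 1 by 1; eliminate column x_1 from the other rows.
Row 2 update in column x_3: -2/3 − (-1)·(1/3) = -1/3.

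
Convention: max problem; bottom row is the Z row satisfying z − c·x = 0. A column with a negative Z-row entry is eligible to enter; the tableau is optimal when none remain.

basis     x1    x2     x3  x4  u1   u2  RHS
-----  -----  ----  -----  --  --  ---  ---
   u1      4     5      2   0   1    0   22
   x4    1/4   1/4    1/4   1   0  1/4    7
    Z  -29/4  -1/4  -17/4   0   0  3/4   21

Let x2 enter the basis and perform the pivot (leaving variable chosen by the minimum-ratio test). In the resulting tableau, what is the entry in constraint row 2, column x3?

Ratio test on column x2 — row 1: 22/5 = 22/5; row 2: 7/(1/4) = 28. Minimum is 22/5 at row 1 (u1 leaves); pivot element 5.
Divide row 1 by 5; eliminate column x2 from the other rows.
Row 2 update in column x3: 1/4 − (1/4)·(2/5) = 3/20.

3/20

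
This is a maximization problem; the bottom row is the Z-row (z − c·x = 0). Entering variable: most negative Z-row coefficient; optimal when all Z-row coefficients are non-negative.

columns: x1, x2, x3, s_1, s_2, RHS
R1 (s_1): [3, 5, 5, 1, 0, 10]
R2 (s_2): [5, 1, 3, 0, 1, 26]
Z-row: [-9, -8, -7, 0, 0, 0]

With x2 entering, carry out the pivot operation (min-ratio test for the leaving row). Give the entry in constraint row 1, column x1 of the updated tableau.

Ratio test on column x2 — row 1: 10/5 = 2; row 2: 26/1 = 26. Minimum is 2 at row 1 (s_1 leaves); pivot element 5.
Divide row 1 by 5; eliminate column x2 from the other rows.
In the new row 1, the x1 entry is the old entry divided by the pivot: 3/5 = 3/5.

3/5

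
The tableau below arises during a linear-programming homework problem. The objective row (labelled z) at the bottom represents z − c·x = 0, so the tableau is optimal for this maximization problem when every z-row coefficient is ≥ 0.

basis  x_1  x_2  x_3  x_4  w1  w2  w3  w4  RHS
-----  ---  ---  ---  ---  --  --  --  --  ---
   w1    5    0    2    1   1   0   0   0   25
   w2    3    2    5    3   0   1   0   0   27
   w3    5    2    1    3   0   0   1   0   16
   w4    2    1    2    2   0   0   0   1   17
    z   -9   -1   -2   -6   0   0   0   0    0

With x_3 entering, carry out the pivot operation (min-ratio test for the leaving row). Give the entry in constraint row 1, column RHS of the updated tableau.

Ratio test on column x_3 — row 1: 25/2 = 25/2; row 2: 27/5 = 27/5; row 3: 16/1 = 16; row 4: 17/2 = 17/2. Minimum is 27/5 at row 2 (w2 leaves); pivot element 5.
Divide row 2 by 5; eliminate column x_3 from the other rows.
Row 1 update in column RHS: 25 − 2·(27/5) = 71/5.

71/5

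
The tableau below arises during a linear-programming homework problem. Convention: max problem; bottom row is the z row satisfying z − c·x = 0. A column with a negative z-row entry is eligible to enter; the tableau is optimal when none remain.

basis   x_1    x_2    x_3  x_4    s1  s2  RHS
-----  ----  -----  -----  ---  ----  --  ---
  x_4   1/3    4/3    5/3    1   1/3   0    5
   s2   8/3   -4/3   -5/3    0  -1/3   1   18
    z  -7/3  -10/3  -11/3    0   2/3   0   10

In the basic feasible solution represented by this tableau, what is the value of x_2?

x_2 is not in the basis, so in the current basic feasible solution x_2 = 0.

0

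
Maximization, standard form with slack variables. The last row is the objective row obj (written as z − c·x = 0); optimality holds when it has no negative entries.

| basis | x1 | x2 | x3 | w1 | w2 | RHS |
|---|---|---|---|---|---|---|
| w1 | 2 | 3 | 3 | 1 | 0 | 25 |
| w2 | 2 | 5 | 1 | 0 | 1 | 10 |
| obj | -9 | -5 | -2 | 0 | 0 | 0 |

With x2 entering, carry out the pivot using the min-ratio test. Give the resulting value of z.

10

Ratio test on column x2 — row 1: 25/3 = 25/3; row 2: 10/5 = 2. Minimum is 2 at row 2 (w2 leaves); pivot element 5.
Pivot on row 2; the obj-row RHS becomes 0 − (-5)·2 = 10.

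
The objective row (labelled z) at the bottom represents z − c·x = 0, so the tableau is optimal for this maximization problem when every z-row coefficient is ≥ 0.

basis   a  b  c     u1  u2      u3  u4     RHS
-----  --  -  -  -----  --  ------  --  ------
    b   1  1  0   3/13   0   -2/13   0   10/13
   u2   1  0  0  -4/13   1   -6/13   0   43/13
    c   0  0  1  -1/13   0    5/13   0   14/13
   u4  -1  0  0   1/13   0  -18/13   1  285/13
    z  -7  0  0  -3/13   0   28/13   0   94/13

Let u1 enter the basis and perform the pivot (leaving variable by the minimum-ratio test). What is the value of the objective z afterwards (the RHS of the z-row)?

Ratio test on column u1 — row 1: (10/13)/(3/13) = 10/3; row 2: entry -4/13 ≤ 0; row 3: entry -1/13 ≤ 0; row 4: (285/13)/(1/13) = 285. Minimum is 10/3 at row 1 (b leaves); pivot element 3/13.
Pivot on row 1; the z-row RHS becomes 94/13 − (-3/13)·(10/3) = 8.

8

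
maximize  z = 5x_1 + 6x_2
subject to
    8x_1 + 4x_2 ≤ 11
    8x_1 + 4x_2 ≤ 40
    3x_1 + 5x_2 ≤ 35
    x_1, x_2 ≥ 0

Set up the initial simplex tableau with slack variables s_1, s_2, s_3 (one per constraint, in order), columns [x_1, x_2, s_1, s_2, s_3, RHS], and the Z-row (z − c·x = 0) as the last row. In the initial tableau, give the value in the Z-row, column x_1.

The Z-row carries the negated objective coefficients: the x_1 entry is -5.

-5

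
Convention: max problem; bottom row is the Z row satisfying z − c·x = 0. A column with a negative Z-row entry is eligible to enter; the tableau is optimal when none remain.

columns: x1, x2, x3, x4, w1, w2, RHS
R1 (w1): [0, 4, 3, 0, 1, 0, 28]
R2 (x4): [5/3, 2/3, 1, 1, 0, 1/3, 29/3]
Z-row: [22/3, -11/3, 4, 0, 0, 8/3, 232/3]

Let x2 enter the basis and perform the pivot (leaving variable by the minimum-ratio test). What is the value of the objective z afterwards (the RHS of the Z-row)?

103

Ratio test on column x2 — row 1: 28/4 = 7; row 2: (29/3)/(2/3) = 29/2. Minimum is 7 at row 1 (w1 leaves); pivot element 4.
Pivot on row 1; the Z-row RHS becomes 232/3 − (-11/3)·7 = 103.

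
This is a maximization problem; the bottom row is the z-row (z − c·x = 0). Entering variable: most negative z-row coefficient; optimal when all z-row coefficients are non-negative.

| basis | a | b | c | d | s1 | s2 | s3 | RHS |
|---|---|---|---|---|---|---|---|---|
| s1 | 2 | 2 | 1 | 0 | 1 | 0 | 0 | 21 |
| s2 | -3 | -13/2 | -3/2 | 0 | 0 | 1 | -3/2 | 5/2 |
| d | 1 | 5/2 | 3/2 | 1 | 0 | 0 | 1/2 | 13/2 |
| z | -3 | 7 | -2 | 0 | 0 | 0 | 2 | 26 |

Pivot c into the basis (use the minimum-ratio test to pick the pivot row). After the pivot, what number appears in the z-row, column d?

4/3

Ratio test on column c — row 1: 21/1 = 21; row 2: entry -3/2 ≤ 0; row 3: (13/2)/(3/2) = 13/3. Minimum is 13/3 at row 3 (d leaves); pivot element 3/2.
Divide row 3 by 3/2; eliminate column c from the other rows.
z-row update in column d: 0 − (-2)·(2/3) = 4/3.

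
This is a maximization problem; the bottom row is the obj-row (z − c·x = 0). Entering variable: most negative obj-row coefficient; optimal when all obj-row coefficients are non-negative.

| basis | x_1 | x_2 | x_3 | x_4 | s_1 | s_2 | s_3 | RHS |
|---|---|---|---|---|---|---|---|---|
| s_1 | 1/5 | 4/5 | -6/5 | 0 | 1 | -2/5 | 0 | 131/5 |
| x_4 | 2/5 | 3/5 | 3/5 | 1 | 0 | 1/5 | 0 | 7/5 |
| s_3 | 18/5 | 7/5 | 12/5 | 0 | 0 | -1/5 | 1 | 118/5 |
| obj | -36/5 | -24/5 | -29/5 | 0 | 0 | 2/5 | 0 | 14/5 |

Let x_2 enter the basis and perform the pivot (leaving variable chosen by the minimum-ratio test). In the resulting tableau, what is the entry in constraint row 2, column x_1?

Ratio test on column x_2 — row 1: (131/5)/(4/5) = 131/4; row 2: (7/5)/(3/5) = 7/3; row 3: (118/5)/(7/5) = 118/7. Minimum is 7/3 at row 2 (x_4 leaves); pivot element 3/5.
Divide row 2 by 3/5; eliminate column x_2 from the other rows.
In the new row 2, the x_1 entry is the old entry divided by the pivot: (2/5)/(3/5) = 2/3.

2/3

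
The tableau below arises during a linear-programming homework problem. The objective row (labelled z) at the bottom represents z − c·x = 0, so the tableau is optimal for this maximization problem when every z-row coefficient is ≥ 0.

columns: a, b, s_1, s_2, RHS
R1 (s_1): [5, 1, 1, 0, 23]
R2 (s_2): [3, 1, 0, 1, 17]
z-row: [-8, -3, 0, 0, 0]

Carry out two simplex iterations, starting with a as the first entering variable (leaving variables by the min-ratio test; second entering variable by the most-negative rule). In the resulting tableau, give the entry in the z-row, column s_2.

7/2

Ratio test on column a — row 1: 23/5 = 23/5; row 2: 17/3 = 17/3. Minimum is 23/5 at row 1 (s_1 leaves); pivot element 5.
Divide row 1 by 5; eliminate column a from the other rows.
Second iteration: most negative z-row entry is -7/5 in column b, so b enters.
Ratio test on column b — row 1: (23/5)/(1/5) = 23; row 2: (16/5)/(2/5) = 8. Minimum is 8 at row 2 (s_2 leaves); pivot element 2/5.
Divide row 2 by 2/5; eliminate column b from the other rows.
After both pivots, the entry at the z-row, column s_2 is 7/2.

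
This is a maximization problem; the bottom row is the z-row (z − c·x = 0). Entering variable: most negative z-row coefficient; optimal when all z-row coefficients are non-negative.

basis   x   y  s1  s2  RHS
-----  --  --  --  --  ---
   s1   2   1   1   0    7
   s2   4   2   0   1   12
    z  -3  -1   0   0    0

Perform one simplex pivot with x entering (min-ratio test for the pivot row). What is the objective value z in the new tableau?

Ratio test on column x — row 1: 7/2 = 7/2; row 2: 12/4 = 3. Minimum is 3 at row 2 (s2 leaves); pivot element 4.
Pivot on row 2; the z-row RHS becomes 0 − (-3)·3 = 9.

9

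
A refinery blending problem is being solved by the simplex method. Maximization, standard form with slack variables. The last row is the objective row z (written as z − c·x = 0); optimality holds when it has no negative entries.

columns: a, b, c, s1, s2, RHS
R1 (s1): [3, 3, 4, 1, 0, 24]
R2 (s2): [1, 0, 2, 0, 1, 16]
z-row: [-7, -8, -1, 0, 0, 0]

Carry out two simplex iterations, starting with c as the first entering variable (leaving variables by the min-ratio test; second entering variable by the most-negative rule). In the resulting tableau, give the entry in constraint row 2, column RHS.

16

Ratio test on column c — row 1: 24/4 = 6; row 2: 16/2 = 8. Minimum is 6 at row 1 (s1 leaves); pivot element 4.
Divide row 1 by 4; eliminate column c from the other rows.
Second iteration: most negative z-row entry is -29/4 in column b, so b enters.
Ratio test on column b — row 1: 6/(3/4) = 8; row 2: entry -3/2 ≤ 0. Minimum is 8 at row 1 (c leaves); pivot element 3/4.
Divide row 1 by 3/4; eliminate column b from the other rows.
After both pivots, the entry at constraint row 2, column RHS is 16.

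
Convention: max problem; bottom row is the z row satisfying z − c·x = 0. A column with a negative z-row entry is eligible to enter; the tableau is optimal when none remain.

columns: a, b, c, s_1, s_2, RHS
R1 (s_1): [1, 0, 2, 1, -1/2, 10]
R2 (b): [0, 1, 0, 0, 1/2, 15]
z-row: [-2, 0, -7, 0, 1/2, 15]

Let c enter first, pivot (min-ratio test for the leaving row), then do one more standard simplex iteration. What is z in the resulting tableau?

Ratio test on column c — row 1: 10/2 = 5; row 2: entry 0 ≤ 0. Minimum is 5 at row 1 (s_1 leaves); pivot element 2.
Pivot on row 1; the z-row RHS becomes 15 − (-7)·5 = 50.
Next entering variable (most negative z-row entry -5/4): s_2.
Ratio test on column s_2 — row 1: entry -1/4 ≤ 0; row 2: 15/(1/2) = 30. Minimum is 30 at row 2 (b leaves); pivot element 1/2.
After the second pivot the z-row RHS is 50 − (-5/4)·30 = 175/2.

175/2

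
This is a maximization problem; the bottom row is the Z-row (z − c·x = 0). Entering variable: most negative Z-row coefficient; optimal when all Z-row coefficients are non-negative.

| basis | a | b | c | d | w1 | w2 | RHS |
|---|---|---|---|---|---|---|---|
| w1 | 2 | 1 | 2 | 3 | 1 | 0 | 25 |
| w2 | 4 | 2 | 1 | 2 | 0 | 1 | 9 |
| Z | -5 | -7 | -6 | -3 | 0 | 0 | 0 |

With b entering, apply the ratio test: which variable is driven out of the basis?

w2

Column b entries and ratios — w1: 25/1 = 25; w2: 9/2 = 9/2.
Smallest ratio is 9/2 in the row of w2, so w2 leaves.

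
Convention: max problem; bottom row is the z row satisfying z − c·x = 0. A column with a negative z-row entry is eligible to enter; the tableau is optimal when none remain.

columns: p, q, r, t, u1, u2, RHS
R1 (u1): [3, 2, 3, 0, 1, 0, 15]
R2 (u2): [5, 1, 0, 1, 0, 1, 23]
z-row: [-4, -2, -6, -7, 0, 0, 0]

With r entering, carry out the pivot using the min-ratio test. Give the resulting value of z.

Ratio test on column r — row 1: 15/3 = 5; row 2: entry 0 ≤ 0. Minimum is 5 at row 1 (u1 leaves); pivot element 3.
Pivot on row 1; the z-row RHS becomes 0 − (-6)·5 = 30.

30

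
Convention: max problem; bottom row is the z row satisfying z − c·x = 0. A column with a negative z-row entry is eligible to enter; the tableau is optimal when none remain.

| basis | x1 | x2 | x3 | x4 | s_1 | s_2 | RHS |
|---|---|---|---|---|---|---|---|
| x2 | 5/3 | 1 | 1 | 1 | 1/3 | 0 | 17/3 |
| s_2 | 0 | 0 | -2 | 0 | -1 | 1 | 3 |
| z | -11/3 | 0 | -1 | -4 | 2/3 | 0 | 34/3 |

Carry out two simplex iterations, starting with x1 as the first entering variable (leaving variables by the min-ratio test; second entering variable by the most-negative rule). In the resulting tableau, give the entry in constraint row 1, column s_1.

Ratio test on column x1 — row 1: (17/3)/(5/3) = 17/5; row 2: entry 0 ≤ 0. Minimum is 17/5 at row 1 (x2 leaves); pivot element 5/3.
Divide row 1 by 5/3; eliminate column x1 from the other rows.
Second iteration: most negative z-row entry is -9/5 in column x4, so x4 enters.
Ratio test on column x4 — row 1: (17/5)/(3/5) = 17/3; row 2: entry 0 ≤ 0. Minimum is 17/3 at row 1 (x1 leaves); pivot element 3/5.
Divide row 1 by 3/5; eliminate column x4 from the other rows.
After both pivots, the entry at constraint row 1, column s_1 is 1/3.

1/3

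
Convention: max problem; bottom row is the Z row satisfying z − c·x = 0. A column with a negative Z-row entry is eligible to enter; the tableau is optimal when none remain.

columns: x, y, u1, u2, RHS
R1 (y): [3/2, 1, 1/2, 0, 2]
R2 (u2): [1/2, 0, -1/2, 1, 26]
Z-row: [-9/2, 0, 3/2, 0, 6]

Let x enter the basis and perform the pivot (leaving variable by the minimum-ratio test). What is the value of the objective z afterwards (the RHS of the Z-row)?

12

Ratio test on column x — row 1: 2/(3/2) = 4/3; row 2: 26/(1/2) = 52. Minimum is 4/3 at row 1 (y leaves); pivot element 3/2.
Pivot on row 1; the Z-row RHS becomes 6 − (-9/2)·(4/3) = 12.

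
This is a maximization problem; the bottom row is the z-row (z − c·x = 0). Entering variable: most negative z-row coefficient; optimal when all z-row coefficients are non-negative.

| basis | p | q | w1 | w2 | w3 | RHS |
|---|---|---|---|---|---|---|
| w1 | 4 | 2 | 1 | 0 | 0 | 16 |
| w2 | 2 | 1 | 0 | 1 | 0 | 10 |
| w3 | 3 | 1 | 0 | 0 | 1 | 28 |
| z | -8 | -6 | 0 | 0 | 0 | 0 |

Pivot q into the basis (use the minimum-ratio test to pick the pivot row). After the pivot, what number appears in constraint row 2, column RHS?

2

Ratio test on column q — row 1: 16/2 = 8; row 2: 10/1 = 10; row 3: 28/1 = 28. Minimum is 8 at row 1 (w1 leaves); pivot element 2.
Divide row 1 by 2; eliminate column q from the other rows.
Row 2 update in column RHS: 10 − 1·8 = 2.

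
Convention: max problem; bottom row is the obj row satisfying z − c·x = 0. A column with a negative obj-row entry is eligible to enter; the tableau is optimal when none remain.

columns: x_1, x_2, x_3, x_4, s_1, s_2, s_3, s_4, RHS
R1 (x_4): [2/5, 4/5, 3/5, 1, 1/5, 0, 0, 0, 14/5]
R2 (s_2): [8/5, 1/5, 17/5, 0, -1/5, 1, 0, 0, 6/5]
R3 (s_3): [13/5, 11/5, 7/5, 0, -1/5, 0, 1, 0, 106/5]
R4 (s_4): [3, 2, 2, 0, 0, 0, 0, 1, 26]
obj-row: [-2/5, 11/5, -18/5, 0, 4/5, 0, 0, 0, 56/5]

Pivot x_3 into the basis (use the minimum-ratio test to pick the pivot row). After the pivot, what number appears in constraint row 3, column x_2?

36/17

Ratio test on column x_3 — row 1: (14/5)/(3/5) = 14/3; row 2: (6/5)/(17/5) = 6/17; row 3: (106/5)/(7/5) = 106/7; row 4: 26/2 = 13. Minimum is 6/17 at row 2 (s_2 leaves); pivot element 17/5.
Divide row 2 by 17/5; eliminate column x_3 from the other rows.
Row 3 update in column x_2: 11/5 − (7/5)·(1/17) = 36/17.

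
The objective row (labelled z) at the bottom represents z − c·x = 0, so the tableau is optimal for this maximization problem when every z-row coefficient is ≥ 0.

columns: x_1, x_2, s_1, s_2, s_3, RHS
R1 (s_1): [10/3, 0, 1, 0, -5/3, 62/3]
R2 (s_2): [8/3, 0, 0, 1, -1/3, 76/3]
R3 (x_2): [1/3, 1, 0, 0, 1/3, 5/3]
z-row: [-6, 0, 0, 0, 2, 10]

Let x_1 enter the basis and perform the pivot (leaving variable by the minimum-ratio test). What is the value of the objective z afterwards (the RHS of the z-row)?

40

Ratio test on column x_1 — row 1: (62/3)/(10/3) = 31/5; row 2: (76/3)/(8/3) = 19/2; row 3: (5/3)/(1/3) = 5. Minimum is 5 at row 3 (x_2 leaves); pivot element 1/3.
Pivot on row 3; the z-row RHS becomes 10 − (-6)·5 = 40.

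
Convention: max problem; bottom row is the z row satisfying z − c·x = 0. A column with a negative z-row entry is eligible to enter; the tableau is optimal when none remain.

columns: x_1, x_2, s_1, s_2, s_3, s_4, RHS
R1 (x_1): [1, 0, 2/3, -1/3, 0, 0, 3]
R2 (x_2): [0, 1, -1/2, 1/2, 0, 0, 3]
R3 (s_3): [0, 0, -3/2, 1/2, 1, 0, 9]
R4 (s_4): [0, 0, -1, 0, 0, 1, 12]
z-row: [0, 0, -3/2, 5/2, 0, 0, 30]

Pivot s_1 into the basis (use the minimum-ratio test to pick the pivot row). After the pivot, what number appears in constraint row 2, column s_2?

Ratio test on column s_1 — row 1: 3/(2/3) = 9/2; row 2: entry -1/2 ≤ 0; row 3: entry -3/2 ≤ 0; row 4: entry -1 ≤ 0. Minimum is 9/2 at row 1 (x_1 leaves); pivot element 2/3.
Divide row 1 by 2/3; eliminate column s_1 from the other rows.
Row 2 update in column s_2: 1/2 − (-1/2)·(-1/2) = 1/4.

1/4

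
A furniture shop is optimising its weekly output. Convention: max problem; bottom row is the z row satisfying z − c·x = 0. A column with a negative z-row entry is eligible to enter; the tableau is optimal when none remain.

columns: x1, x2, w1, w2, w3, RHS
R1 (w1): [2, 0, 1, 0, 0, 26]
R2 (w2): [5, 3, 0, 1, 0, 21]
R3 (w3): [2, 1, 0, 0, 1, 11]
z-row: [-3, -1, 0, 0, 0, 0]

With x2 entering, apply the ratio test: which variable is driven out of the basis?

Column x2 entries and ratios — w1: 0 ≤ 0, skip; w2: 21/3 = 7; w3: 11/1 = 11.
Smallest ratio is 7 in the row of w2, so w2 leaves.

w2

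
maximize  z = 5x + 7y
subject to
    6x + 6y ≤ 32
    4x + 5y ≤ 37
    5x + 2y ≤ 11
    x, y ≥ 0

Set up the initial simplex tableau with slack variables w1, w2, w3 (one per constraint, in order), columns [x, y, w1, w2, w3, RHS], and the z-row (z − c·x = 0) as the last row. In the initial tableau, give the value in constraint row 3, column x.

Constraint 3 has coefficient 5 on x.

5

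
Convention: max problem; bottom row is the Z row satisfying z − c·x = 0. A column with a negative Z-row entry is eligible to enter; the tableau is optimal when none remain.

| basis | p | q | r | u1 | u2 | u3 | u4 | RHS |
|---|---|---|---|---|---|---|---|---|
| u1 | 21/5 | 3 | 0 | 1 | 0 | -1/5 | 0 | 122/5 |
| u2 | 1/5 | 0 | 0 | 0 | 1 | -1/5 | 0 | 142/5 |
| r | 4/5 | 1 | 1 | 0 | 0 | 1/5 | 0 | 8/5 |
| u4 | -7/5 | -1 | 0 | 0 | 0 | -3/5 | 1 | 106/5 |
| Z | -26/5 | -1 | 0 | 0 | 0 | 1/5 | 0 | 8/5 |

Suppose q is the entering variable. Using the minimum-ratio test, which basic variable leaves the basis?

r

Column q entries and ratios — u1: (122/5)/3 = 122/15; u2: 0 ≤ 0, skip; r: (8/5)/1 = 8/5; u4: -1 ≤ 0, skip.
Smallest ratio is 8/5 in the row of r, so r leaves.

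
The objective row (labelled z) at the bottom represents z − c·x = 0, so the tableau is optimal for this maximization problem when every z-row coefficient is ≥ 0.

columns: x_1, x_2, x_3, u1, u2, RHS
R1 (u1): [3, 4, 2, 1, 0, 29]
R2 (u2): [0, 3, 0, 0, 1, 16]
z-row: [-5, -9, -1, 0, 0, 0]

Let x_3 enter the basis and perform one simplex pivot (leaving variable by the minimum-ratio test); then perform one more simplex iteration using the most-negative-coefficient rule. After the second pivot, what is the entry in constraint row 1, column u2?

Ratio test on column x_3 — row 1: 29/2 = 29/2; row 2: entry 0 ≤ 0. Minimum is 29/2 at row 1 (u1 leaves); pivot element 2.
Divide row 1 by 2; eliminate column x_3 from the other rows.
Second iteration: most negative z-row entry is -7 in column x_2, so x_2 enters.
Ratio test on column x_2 — row 1: (29/2)/2 = 29/4; row 2: 16/3 = 16/3. Minimum is 16/3 at row 2 (u2 leaves); pivot element 3.
Divide row 2 by 3; eliminate column x_2 from the other rows.
After both pivots, the entry at constraint row 1, column u2 is -2/3.

-2/3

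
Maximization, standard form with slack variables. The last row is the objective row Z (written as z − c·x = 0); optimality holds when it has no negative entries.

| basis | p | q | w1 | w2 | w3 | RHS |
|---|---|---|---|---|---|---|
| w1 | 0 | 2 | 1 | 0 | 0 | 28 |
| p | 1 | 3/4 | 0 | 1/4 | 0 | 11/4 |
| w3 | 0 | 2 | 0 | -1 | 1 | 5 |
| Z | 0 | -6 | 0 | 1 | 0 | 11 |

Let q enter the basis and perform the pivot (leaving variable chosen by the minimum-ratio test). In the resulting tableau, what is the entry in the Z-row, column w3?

Ratio test on column q — row 1: 28/2 = 14; row 2: (11/4)/(3/4) = 11/3; row 3: 5/2 = 5/2. Minimum is 5/2 at row 3 (w3 leaves); pivot element 2.
Divide row 3 by 2; eliminate column q from the other rows.
Z-row update in column w3: 0 − (-6)·(1/2) = 3.

3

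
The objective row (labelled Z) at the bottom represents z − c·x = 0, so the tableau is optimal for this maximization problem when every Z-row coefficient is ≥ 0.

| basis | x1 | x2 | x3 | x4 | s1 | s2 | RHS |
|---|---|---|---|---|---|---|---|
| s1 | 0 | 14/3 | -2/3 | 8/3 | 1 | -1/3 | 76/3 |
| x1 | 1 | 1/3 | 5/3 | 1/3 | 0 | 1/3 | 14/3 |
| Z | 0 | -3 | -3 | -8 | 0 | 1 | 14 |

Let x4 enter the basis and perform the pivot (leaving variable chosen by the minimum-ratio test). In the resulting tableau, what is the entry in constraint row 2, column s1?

Ratio test on column x4 — row 1: (76/3)/(8/3) = 19/2; row 2: (14/3)/(1/3) = 14. Minimum is 19/2 at row 1 (s1 leaves); pivot element 8/3.
Divide row 1 by 8/3; eliminate column x4 from the other rows.
Row 2 update in column s1: 0 − (1/3)·(3/8) = -1/8.

-1/8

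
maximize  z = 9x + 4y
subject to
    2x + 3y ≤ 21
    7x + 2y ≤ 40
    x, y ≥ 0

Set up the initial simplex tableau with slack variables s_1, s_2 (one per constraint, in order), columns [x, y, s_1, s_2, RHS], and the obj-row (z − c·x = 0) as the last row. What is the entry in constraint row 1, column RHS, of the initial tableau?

The RHS of constraint 1 is b_1 = 21.

21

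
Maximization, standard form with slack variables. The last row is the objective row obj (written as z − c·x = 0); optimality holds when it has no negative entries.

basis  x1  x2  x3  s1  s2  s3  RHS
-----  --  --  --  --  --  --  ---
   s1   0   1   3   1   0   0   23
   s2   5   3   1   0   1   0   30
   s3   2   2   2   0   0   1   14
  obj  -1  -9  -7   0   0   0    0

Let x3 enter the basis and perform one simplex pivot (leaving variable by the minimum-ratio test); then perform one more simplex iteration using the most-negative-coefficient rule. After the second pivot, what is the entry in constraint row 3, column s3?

Ratio test on column x3 — row 1: 23/3 = 23/3; row 2: 30/1 = 30; row 3: 14/2 = 7. Minimum is 7 at row 3 (s3 leaves); pivot element 2.
Divide row 3 by 2; eliminate column x3 from the other rows.
Second iteration: most negative obj-row entry is -2 in column x2, so x2 enters.
Ratio test on column x2 — row 1: entry -2 ≤ 0; row 2: 23/2 = 23/2; row 3: 7/1 = 7. Minimum is 7 at row 3 (x3 leaves); pivot element 1.
Divide row 3 by 1; eliminate column x2 from the other rows.
After both pivots, the entry at constraint row 3, column s3 is 1/2.

1/2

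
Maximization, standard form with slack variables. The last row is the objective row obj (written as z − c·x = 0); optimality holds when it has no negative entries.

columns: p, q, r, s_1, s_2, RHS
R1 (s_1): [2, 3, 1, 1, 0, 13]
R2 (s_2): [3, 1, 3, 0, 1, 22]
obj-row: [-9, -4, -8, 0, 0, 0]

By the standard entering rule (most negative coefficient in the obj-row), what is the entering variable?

Negative obj-row entries: p: -9, q: -4, r: -8.
The most negative is -9 in column p, so p enters.

p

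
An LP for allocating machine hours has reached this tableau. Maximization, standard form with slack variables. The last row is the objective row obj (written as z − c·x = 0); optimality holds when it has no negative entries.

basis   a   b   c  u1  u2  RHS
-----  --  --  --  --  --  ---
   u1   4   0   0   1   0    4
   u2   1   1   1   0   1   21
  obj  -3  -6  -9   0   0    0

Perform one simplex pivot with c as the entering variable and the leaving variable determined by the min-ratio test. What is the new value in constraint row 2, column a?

Ratio test on column c — row 1: entry 0 ≤ 0; row 2: 21/1 = 21. Minimum is 21 at row 2 (u2 leaves); pivot element 1.
Divide row 2 by 1; eliminate column c from the other rows.
In the new row 2, the a entry is the old entry divided by the pivot: 1/1 = 1.

1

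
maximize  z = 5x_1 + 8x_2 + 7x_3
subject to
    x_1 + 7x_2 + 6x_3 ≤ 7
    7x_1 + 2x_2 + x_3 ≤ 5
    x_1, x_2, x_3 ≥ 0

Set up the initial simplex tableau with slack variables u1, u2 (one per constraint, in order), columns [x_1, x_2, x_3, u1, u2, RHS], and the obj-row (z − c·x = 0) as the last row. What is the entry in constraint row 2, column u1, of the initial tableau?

0

Slack u1 belongs to constraint 1; its column is the unit vector e_1, so the entry in row 2 is 0.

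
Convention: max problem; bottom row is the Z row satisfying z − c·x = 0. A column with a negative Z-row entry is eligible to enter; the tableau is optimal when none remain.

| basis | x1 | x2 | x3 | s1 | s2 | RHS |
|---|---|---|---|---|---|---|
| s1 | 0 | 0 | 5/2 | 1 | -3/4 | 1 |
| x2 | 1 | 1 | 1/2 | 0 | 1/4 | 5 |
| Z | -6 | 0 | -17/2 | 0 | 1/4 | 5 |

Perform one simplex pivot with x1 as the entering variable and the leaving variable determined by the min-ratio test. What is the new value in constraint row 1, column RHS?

Ratio test on column x1 — row 1: entry 0 ≤ 0; row 2: 5/1 = 5. Minimum is 5 at row 2 (x2 leaves); pivot element 1.
Divide row 2 by 1; eliminate column x1 from the other rows.
Row 1 update in column RHS: 1 − 0·5 = 1.

1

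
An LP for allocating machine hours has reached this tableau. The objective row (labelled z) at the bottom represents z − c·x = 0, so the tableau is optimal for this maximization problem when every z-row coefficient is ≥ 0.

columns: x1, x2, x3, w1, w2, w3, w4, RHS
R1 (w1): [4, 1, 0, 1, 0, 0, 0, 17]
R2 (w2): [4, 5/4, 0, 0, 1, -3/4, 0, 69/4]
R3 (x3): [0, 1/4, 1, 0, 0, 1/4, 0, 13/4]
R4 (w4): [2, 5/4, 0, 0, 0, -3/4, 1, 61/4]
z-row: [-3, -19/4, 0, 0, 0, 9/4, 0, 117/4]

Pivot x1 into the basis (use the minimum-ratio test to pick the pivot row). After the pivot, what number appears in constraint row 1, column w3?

Ratio test on column x1 — row 1: 17/4 = 17/4; row 2: (69/4)/4 = 69/16; row 3: entry 0 ≤ 0; row 4: (61/4)/2 = 61/8. Minimum is 17/4 at row 1 (w1 leaves); pivot element 4.
Divide row 1 by 4; eliminate column x1 from the other rows.
In the new row 1, the w3 entry is the old entry divided by the pivot: 0/4 = 0.

0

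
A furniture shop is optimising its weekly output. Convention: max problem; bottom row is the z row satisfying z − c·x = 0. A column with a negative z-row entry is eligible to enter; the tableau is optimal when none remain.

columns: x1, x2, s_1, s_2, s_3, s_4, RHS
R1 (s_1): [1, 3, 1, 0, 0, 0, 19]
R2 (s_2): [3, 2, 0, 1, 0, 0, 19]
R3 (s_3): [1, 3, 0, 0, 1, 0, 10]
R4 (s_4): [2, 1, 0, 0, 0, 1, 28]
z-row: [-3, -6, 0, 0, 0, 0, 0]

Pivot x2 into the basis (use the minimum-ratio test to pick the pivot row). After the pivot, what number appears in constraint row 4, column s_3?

Ratio test on column x2 — row 1: 19/3 = 19/3; row 2: 19/2 = 19/2; row 3: 10/3 = 10/3; row 4: 28/1 = 28. Minimum is 10/3 at row 3 (s_3 leaves); pivot element 3.
Divide row 3 by 3; eliminate column x2 from the other rows.
Row 4 update in column s_3: 0 − 1·(1/3) = -1/3.

-1/3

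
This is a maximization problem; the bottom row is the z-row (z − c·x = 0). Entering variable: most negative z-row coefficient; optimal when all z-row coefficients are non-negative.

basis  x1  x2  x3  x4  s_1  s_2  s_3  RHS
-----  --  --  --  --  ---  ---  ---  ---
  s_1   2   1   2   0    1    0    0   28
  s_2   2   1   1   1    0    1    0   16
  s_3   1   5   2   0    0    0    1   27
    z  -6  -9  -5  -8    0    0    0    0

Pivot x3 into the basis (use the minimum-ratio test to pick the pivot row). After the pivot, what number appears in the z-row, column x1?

Ratio test on column x3 — row 1: 28/2 = 14; row 2: 16/1 = 16; row 3: 27/2 = 27/2. Minimum is 27/2 at row 3 (s_3 leaves); pivot element 2.
Divide row 3 by 2; eliminate column x3 from the other rows.
z-row update in column x1: -6 − (-5)·(1/2) = -7/2.

-7/2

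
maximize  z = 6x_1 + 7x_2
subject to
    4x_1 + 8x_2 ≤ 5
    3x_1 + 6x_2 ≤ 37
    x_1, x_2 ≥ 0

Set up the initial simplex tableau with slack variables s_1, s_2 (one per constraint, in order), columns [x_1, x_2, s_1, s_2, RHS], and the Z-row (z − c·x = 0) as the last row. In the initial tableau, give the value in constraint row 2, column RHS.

The RHS of constraint 2 is b_2 = 37.

37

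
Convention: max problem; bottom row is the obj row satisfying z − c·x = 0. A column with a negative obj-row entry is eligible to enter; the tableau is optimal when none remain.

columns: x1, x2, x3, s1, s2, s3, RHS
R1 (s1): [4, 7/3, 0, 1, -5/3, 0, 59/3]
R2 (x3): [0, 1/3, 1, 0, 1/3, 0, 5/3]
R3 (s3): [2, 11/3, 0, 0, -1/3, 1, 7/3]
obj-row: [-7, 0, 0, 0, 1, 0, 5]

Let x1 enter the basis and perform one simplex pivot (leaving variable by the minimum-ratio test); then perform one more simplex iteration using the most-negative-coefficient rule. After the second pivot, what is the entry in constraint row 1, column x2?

Ratio test on column x1 — row 1: (59/3)/4 = 59/12; row 2: entry 0 ≤ 0; row 3: (7/3)/2 = 7/6. Minimum is 7/6 at row 3 (s3 leaves); pivot element 2.
Divide row 3 by 2; eliminate column x1 from the other rows.
Second iteration: most negative obj-row entry is -1/6 in column s2, so s2 enters.
Ratio test on column s2 — row 1: entry -1 ≤ 0; row 2: (5/3)/(1/3) = 5; row 3: entry -1/6 ≤ 0. Minimum is 5 at row 2 (x3 leaves); pivot element 1/3.
Divide row 2 by 1/3; eliminate column s2 from the other rows.
After both pivots, the entry at constraint row 1, column x2 is -4.

-4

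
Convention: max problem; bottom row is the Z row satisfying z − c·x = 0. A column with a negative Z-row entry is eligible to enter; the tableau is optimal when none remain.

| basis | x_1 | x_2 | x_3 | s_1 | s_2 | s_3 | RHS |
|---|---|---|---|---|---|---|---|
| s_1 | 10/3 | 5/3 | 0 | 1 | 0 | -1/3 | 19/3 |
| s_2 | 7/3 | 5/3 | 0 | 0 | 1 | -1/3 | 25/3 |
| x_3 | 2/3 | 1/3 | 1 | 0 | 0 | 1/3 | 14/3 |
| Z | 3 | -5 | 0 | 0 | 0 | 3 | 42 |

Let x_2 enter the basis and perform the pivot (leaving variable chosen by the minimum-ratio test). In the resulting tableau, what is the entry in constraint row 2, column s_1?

-1

Ratio test on column x_2 — row 1: (19/3)/(5/3) = 19/5; row 2: (25/3)/(5/3) = 5; row 3: (14/3)/(1/3) = 14. Minimum is 19/5 at row 1 (s_1 leaves); pivot element 5/3.
Divide row 1 by 5/3; eliminate column x_2 from the other rows.
Row 2 update in column s_1: 0 − (5/3)·(3/5) = -1.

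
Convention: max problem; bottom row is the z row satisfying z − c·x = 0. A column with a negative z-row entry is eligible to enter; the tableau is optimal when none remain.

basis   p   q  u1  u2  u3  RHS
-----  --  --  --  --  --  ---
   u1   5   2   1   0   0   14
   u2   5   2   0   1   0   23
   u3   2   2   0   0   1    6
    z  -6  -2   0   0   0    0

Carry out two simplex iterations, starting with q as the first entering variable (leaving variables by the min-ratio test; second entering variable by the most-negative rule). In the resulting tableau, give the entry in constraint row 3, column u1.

-1/3

Ratio test on column q — row 1: 14/2 = 7; row 2: 23/2 = 23/2; row 3: 6/2 = 3. Minimum is 3 at row 3 (u3 leaves); pivot element 2.
Divide row 3 by 2; eliminate column q from the other rows.
Second iteration: most negative z-row entry is -4 in column p, so p enters.
Ratio test on column p — row 1: 8/3 = 8/3; row 2: 17/3 = 17/3; row 3: 3/1 = 3. Minimum is 8/3 at row 1 (u1 leaves); pivot element 3.
Divide row 1 by 3; eliminate column p from the other rows.
After both pivots, the entry at constraint row 3, column u1 is -1/3.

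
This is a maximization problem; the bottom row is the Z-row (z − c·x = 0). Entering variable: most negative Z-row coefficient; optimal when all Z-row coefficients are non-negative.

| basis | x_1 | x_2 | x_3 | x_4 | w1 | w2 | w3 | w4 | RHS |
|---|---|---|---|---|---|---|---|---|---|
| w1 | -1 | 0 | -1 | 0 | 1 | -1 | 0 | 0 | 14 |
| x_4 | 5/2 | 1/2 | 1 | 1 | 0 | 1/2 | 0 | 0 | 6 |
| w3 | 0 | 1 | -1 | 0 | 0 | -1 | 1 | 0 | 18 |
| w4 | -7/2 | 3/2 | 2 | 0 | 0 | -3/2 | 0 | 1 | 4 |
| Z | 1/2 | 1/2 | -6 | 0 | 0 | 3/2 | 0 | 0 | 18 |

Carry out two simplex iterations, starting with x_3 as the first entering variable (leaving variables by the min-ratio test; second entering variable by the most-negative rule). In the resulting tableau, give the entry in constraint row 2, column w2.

Ratio test on column x_3 — row 1: entry -1 ≤ 0; row 2: 6/1 = 6; row 3: entry -1 ≤ 0; row 4: 4/2 = 2. Minimum is 2 at row 4 (w4 leaves); pivot element 2.
Divide row 4 by 2; eliminate column x_3 from the other rows.
Second iteration: most negative Z-row entry is -10 in column x_1, so x_1 enters.
Ratio test on column x_1 — row 1: entry -11/4 ≤ 0; row 2: 4/(17/4) = 16/17; row 3: entry -7/4 ≤ 0; row 4: entry -7/4 ≤ 0. Minimum is 16/17 at row 2 (x_4 leaves); pivot element 17/4.
Divide row 2 by 17/4; eliminate column x_1 from the other rows.
After both pivots, the entry at constraint row 2, column w2 is 5/17.

5/17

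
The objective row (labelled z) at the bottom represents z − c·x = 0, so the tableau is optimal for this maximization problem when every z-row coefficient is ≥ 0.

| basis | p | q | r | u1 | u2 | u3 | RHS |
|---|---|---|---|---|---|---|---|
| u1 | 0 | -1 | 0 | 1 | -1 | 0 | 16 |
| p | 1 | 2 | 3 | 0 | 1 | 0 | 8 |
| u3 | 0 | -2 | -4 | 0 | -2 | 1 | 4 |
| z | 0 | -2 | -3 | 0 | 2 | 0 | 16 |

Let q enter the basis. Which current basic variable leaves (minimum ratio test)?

Column q entries and ratios — u1: -1 ≤ 0, skip; p: 8/2 = 4; u3: -2 ≤ 0, skip.
Smallest ratio is 4 in the row of p, so p leaves.

p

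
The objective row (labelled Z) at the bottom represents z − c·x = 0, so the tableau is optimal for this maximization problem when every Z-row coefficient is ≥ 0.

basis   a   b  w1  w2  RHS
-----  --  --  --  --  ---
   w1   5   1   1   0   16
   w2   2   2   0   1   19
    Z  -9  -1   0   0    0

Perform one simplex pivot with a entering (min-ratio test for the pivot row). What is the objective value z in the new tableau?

Ratio test on column a — row 1: 16/5 = 16/5; row 2: 19/2 = 19/2. Minimum is 16/5 at row 1 (w1 leaves); pivot element 5.
Pivot on row 1; the Z-row RHS becomes 0 − (-9)·(16/5) = 144/5.

144/5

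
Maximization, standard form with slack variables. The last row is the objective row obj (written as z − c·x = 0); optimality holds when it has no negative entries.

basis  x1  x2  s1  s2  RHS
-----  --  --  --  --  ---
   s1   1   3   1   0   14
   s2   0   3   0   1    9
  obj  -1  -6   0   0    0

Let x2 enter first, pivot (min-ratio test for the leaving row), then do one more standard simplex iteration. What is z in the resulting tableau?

23

Ratio test on column x2 — row 1: 14/3 = 14/3; row 2: 9/3 = 3. Minimum is 3 at row 2 (s2 leaves); pivot element 3.
Pivot on row 2; the obj-row RHS becomes 0 − (-6)·3 = 18.
Next entering variable (most negative obj-row entry -1): x1.
Ratio test on column x1 — row 1: 5/1 = 5; row 2: entry 0 ≤ 0. Minimum is 5 at row 1 (s1 leaves); pivot element 1.
After the second pivot the obj-row RHS is 18 − (-1)·5 = 23.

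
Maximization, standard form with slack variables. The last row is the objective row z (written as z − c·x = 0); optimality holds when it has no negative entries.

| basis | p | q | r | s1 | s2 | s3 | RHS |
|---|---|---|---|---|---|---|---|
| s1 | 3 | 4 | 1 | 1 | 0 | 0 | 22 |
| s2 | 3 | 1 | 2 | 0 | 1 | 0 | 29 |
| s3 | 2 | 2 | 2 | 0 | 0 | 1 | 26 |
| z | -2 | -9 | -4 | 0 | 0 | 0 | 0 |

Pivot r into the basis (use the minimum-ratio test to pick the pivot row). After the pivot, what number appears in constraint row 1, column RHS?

9

Ratio test on column r — row 1: 22/1 = 22; row 2: 29/2 = 29/2; row 3: 26/2 = 13. Minimum is 13 at row 3 (s3 leaves); pivot element 2.
Divide row 3 by 2; eliminate column r from the other rows.
Row 1 update in column RHS: 22 − 1·13 = 9.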